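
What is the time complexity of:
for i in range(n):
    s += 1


Per nesting level: O(n) = O(n)
Complexity: O(n)


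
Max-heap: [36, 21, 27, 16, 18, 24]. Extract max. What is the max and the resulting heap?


Max = 36
Replace root with last, heapify down
Resulting heap: [27, 21, 24, 16, 18]


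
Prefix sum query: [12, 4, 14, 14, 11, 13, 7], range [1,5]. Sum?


Prefix sums: [0, 12, 16, 30, 44, 55, 68, 75]
Sum[1..5] = prefix[6] - prefix[1] = 68 - 12 = 56


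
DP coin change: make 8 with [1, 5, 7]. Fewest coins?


dp[0]=0; dp[i]=1+min(dp[i-c] for c in coins)
...dp[3]=3, dp[4]=4, dp[5]=1, dp[6]=2, dp[7]=1, dp[8]=2
Minimum coins for 8 = 2


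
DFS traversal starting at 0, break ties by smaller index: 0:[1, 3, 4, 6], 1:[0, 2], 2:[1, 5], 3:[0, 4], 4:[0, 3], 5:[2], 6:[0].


DFS stack-based: start with [0]
Visit order: [0, 1, 2, 5, 3, 4, 6]


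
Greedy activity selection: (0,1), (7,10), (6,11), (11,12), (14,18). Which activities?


Greedy: pick earliest-ending, then skip overlaps.
Selected (4 activities): [(0, 1), (7, 10), (11, 12), (14, 18)]


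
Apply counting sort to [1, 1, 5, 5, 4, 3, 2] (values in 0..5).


Count array: [0, 2, 1, 1, 1, 2]
Reconstruct: [1, 1, 2, 3, 4, 5, 5]


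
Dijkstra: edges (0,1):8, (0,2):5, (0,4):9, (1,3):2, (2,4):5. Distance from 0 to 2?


Dijkstra from 0:
Distances: {0: 0, 1: 8, 2: 5, 3: 10, 4: 9}
Shortest distance to 2 = 5, path = [0, 2]


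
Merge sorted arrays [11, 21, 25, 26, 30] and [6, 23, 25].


Compare heads, take smaller each step.
Merged: [6, 11, 21, 23, 25, 25, 26, 30]


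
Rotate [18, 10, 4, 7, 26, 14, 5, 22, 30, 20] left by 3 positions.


Left rotate by 3: [7, 26, 14, 5, 22, 30, 20, 18, 10, 4]


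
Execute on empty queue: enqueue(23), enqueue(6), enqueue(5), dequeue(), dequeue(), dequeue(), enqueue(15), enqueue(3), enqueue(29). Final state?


enqueue(23) -> [23]
enqueue(6) -> [23, 6]
enqueue(5) -> [23, 6, 5]
dequeue() returns 23 -> [6, 5]
dequeue() returns 6 -> [5]
dequeue() returns 5 -> []
enqueue(15) -> [15]
enqueue(3) -> [15, 3]
enqueue(29) -> [15, 3, 29]
Final queue (front to back): [15, 3, 29]


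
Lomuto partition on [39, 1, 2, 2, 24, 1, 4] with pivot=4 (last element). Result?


Elements <= 4 go left of pivot.
Result: [1, 2, 2, 1, 4, 39, 24], pivot at index 4


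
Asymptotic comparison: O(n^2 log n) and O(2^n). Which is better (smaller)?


n^2 log n grows slower than exponential
O(n^2 log n) is asymptotically smaller; O(2^n) grows faster


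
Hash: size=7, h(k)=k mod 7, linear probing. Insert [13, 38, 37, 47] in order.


Insertions: 13->slot 6; 38->slot 3; 37->slot 2; 47->slot 5
Table: [None, None, 37, 38, None, 47, 13]


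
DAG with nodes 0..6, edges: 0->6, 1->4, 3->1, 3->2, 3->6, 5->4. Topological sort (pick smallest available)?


Kahn's algorithm, process smallest node first
Order: [0, 3, 1, 2, 5, 4, 6]


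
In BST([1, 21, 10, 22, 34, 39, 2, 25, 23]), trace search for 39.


BST root = 1
Search for 39: compare at each node
Path: [1, 21, 22, 34, 39]


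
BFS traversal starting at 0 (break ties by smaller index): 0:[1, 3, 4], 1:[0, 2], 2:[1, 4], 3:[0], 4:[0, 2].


BFS queue: start with [0]
Visit order: [0, 1, 3, 4, 2]


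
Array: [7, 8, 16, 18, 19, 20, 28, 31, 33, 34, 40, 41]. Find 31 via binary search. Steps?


Search for 31:
[0,11] mid=5 arr[5]=20
[6,11] mid=8 arr[8]=33
[6,7] mid=6 arr[6]=28
[7,7] mid=7 arr[7]=31
Total: 4 comparisons


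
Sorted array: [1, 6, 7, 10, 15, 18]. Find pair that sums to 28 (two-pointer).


Two pointers: lo=0, hi=5
Found pair: (10, 18) summing to 28


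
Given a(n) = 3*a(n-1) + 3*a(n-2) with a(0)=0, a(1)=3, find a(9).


Build bottom-up:
...a(7)=7371, a(8)=27945, a(9)=3*27945+3*7371=105948


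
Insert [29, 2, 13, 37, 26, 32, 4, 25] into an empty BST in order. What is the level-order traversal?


Root = 29; build tree by BST insertion.
Level-Order traversal: [29, 2, 37, 13, 32, 4, 26, 25]


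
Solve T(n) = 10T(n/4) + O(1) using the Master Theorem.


a=10, b=4, c=0. log_4(10)=1.661 > c=0. Case 1: O(n^log_b(a)) = O(n^1.661)
Complexity: O(n^1.661)


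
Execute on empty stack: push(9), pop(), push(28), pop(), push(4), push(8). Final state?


push(9) -> [9]
pop() returns 9 -> []
push(28) -> [28]
pop() returns 28 -> []
push(4) -> [4]
push(8) -> [4, 8]
Final stack (bottom to top): [4, 8]


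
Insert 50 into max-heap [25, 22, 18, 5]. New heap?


Append 50: [25, 22, 18, 5, 50]
Bubble up: swap idx 4(50) with idx 1(22); swap idx 1(50) with idx 0(25)
Result: [50, 25, 18, 5, 22]


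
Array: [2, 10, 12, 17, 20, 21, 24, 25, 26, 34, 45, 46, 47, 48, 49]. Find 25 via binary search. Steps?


Search for 25:
[0,14] mid=7 arr[7]=25
Total: 1 comparisons


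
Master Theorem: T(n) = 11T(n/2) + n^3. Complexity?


a=11, b=2, c=3. log_2(11)=3.459 > c=3. Case 1: O(n^log_b(a)) = O(n^3.459)
Complexity: O(n^3.459)


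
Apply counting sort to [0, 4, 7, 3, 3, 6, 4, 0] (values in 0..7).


Count array: [2, 0, 0, 2, 2, 0, 1, 1]
Reconstruct: [0, 0, 3, 3, 4, 4, 6, 7]


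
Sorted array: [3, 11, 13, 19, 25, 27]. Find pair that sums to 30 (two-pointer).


Two pointers: lo=0, hi=5
Found pair: (3, 27) summing to 30


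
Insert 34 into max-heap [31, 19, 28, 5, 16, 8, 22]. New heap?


Append 34: [31, 19, 28, 5, 16, 8, 22, 34]
Bubble up: swap idx 7(34) with idx 3(5); swap idx 3(34) with idx 1(19); swap idx 1(34) with idx 0(31)
Result: [34, 31, 28, 19, 16, 8, 22, 5]


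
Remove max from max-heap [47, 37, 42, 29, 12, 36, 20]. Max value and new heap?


Max = 47
Replace root with last, heapify down
Resulting heap: [42, 37, 36, 29, 12, 20]


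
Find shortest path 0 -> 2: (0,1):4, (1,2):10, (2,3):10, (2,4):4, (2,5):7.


Dijkstra from 0:
Distances: {0: 0, 1: 4, 2: 14, 3: 24, 4: 18, 5: 21}
Shortest distance to 2 = 14, path = [0, 1, 2]


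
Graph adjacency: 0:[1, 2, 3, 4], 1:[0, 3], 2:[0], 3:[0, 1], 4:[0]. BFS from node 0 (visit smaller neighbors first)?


BFS queue: start with [0]
Visit order: [0, 1, 2, 3, 4]


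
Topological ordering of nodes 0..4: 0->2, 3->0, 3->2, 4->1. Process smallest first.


Kahn's algorithm, process smallest node first
Order: [3, 0, 2, 4, 1]


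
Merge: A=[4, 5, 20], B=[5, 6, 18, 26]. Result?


Compare heads, take smaller each step.
Merged: [4, 5, 5, 6, 18, 20, 26]


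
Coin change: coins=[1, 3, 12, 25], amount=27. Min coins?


dp[0]=0; dp[i]=1+min(dp[i-c] for c in coins)
...dp[22]=5, dp[23]=6, dp[24]=2, dp[25]=1, dp[26]=2, dp[27]=3
Minimum coins for 27 = 3


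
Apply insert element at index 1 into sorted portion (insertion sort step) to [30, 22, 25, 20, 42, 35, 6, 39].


After one pass: [22, 30, 25, 20, 42, 35, 6, 39]


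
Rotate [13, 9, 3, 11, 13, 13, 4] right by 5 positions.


Right rotate by 5: [3, 11, 13, 13, 4, 13, 9]


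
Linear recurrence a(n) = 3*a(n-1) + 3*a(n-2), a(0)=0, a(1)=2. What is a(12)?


Build bottom-up:
...a(10)=267786, a(11)=1015254, a(12)=3*1015254+3*267786=3849120


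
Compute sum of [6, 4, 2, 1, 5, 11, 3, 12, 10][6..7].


Prefix sums: [0, 6, 10, 12, 13, 18, 29, 32, 44, 54]
Sum[6..7] = prefix[8] - prefix[6] = 44 - 29 = 15


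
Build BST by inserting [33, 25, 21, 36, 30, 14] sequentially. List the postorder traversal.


Root = 33; build tree by BST insertion.
Postorder traversal: [14, 21, 30, 25, 36, 33]


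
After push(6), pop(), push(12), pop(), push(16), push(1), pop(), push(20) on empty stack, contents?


push(6) -> [6]
pop() returns 6 -> []
push(12) -> [12]
pop() returns 12 -> []
push(16) -> [16]
push(1) -> [16, 1]
pop() returns 1 -> [16]
push(20) -> [16, 20]
Final stack (bottom to top): [16, 20]


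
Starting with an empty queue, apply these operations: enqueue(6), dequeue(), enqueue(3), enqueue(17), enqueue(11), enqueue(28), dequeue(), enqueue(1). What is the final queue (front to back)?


enqueue(6) -> [6]
dequeue() returns 6 -> []
enqueue(3) -> [3]
enqueue(17) -> [3, 17]
enqueue(11) -> [3, 17, 11]
enqueue(28) -> [3, 17, 11, 28]
dequeue() returns 3 -> [17, 11, 28]
enqueue(1) -> [17, 11, 28, 1]
Final queue (front to back): [17, 11, 28, 1]


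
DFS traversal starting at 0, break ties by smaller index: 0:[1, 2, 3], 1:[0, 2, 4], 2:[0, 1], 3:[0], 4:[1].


DFS stack-based: start with [0]
Visit order: [0, 1, 2, 4, 3]


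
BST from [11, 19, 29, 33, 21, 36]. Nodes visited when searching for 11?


BST root = 11
Search for 11: compare at each node
Path: [11]


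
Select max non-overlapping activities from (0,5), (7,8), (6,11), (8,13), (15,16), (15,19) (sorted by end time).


Greedy: pick earliest-ending, then skip overlaps.
Selected (4 activities): [(0, 5), (7, 8), (8, 13), (15, 16)]


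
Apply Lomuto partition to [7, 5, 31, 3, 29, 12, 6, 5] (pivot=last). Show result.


Elements <= 5 go left of pivot.
Result: [5, 3, 5, 7, 29, 12, 6, 31], pivot at index 2


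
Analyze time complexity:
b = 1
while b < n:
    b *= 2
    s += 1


Per nesting level: O(log n) = O(log n)
Complexity: O(log n)


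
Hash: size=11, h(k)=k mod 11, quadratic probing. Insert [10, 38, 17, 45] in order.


Insertions: 10->slot 10; 38->slot 5; 17->slot 6; 45->slot 1
Table: [None, 45, None, None, None, 38, 17, None, None, None, 10]


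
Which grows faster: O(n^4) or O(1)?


constant grows slower than quartic
O(1) is asymptotically smaller; O(n^4) grows faster


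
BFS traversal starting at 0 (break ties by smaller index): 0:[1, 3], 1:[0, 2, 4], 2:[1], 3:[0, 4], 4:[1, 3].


BFS queue: start with [0]
Visit order: [0, 1, 3, 2, 4]


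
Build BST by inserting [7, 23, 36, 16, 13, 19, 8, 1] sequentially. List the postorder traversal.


Root = 7; build tree by BST insertion.
Postorder traversal: [1, 8, 13, 19, 16, 36, 23, 7]


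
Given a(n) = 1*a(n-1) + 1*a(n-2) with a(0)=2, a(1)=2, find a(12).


Build bottom-up:
...a(10)=178, a(11)=288, a(12)=1*288+1*178=466


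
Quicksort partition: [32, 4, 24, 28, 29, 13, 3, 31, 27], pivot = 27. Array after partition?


Elements <= 27 go left of pivot.
Result: [4, 24, 13, 3, 27, 32, 28, 31, 29], pivot at index 4


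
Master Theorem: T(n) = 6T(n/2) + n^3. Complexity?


a=6, b=2, c=3. log_2(6)=2.585 < c=3. Case 3: O(n^c) = O(n^3)
Complexity: O(n^3)


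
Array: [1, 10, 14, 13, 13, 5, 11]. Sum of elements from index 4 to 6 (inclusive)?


Prefix sums: [0, 1, 11, 25, 38, 51, 56, 67]
Sum[4..6] = prefix[7] - prefix[4] = 67 - 38 = 29


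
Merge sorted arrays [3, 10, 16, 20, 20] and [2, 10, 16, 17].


Compare heads, take smaller each step.
Merged: [2, 3, 10, 10, 16, 16, 17, 20, 20]


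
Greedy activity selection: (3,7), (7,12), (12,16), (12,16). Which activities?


Greedy: pick earliest-ending, then skip overlaps.
Selected (3 activities): [(3, 7), (7, 12), (12, 16)]


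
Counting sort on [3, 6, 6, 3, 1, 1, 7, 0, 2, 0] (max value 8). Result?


Count array: [2, 2, 1, 2, 0, 0, 2, 1, 0]
Reconstruct: [0, 0, 1, 1, 2, 3, 3, 6, 6, 7]


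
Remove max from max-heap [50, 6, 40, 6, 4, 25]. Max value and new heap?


Max = 50
Replace root with last, heapify down
Resulting heap: [40, 6, 25, 6, 4]


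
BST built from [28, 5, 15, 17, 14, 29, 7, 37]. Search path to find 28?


BST root = 28
Search for 28: compare at each node
Path: [28]


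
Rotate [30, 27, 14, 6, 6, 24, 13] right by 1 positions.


Right rotate by 1: [13, 30, 27, 14, 6, 6, 24]


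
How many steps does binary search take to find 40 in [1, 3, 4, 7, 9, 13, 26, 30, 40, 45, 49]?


Search for 40:
[0,10] mid=5 arr[5]=13
[6,10] mid=8 arr[8]=40
Total: 2 comparisons


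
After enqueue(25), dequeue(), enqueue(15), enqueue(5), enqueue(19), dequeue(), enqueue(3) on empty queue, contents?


enqueue(25) -> [25]
dequeue() returns 25 -> []
enqueue(15) -> [15]
enqueue(5) -> [15, 5]
enqueue(19) -> [15, 5, 19]
dequeue() returns 15 -> [5, 19]
enqueue(3) -> [5, 19, 3]
Final queue (front to back): [5, 19, 3]


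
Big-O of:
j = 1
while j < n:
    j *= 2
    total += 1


Per nesting level: O(log n) = O(log n)
Complexity: O(log n)


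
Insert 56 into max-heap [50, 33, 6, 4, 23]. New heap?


Append 56: [50, 33, 6, 4, 23, 56]
Bubble up: swap idx 5(56) with idx 2(6); swap idx 2(56) with idx 0(50)
Result: [56, 33, 50, 4, 23, 6]


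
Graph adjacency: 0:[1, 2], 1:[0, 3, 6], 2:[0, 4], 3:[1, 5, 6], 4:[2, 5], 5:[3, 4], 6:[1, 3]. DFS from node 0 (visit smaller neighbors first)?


DFS stack-based: start with [0]
Visit order: [0, 1, 3, 5, 4, 2, 6]


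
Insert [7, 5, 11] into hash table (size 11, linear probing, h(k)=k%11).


Insertions: 7->slot 7; 5->slot 5; 11->slot 0
Table: [11, None, None, None, None, 5, None, 7, None, None, None]


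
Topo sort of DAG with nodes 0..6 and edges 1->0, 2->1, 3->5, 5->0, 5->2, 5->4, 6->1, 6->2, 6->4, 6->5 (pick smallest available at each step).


Kahn's algorithm, process smallest node first
Order: [3, 6, 5, 2, 1, 0, 4]


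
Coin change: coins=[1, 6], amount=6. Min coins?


dp[0]=0; dp[i]=1+min(dp[i-c] for c in coins)
...dp[1]=1, dp[2]=2, dp[3]=3, dp[4]=4, dp[5]=5, dp[6]=1
Minimum coins for 6 = 1


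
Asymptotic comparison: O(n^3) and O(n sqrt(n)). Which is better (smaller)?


n^1.5 grows slower than cubic
O(n sqrt(n)) is asymptotically smaller; O(n^3) grows faster


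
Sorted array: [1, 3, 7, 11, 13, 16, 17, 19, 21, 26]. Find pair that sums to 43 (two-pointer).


Two pointers: lo=0, hi=9
Found pair: (17, 26) summing to 43


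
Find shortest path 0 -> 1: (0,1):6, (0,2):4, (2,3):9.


Dijkstra from 0:
Distances: {0: 0, 1: 6, 2: 4, 3: 13}
Shortest distance to 1 = 6, path = [0, 1]


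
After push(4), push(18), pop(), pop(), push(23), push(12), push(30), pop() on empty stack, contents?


push(4) -> [4]
push(18) -> [4, 18]
pop() returns 18 -> [4]
pop() returns 4 -> []
push(23) -> [23]
push(12) -> [23, 12]
push(30) -> [23, 12, 30]
pop() returns 30 -> [23, 12]
Final stack (bottom to top): [23, 12]


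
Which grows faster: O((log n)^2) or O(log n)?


logarithmic grows slower than polylogarithmic
O(log n) is asymptotically smaller; O((log n)^2) grows faster


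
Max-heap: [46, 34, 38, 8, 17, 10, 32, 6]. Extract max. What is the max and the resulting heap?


Max = 46
Replace root with last, heapify down
Resulting heap: [38, 34, 32, 8, 17, 10, 6]


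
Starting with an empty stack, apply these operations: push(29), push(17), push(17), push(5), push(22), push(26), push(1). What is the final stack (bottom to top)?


push(29) -> [29]
push(17) -> [29, 17]
push(17) -> [29, 17, 17]
push(5) -> [29, 17, 17, 5]
push(22) -> [29, 17, 17, 5, 22]
push(26) -> [29, 17, 17, 5, 22, 26]
push(1) -> [29, 17, 17, 5, 22, 26, 1]
Final stack (bottom to top): [29, 17, 17, 5, 22, 26, 1]


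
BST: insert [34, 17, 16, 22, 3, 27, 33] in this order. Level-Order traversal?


Root = 34; build tree by BST insertion.
Level-Order traversal: [34, 17, 16, 22, 3, 27, 33]


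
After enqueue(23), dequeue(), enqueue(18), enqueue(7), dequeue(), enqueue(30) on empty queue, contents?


enqueue(23) -> [23]
dequeue() returns 23 -> []
enqueue(18) -> [18]
enqueue(7) -> [18, 7]
dequeue() returns 18 -> [7]
enqueue(30) -> [7, 30]
Final queue (front to back): [7, 30]


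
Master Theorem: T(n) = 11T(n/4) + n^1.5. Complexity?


a=11, b=4, c=1.5. log_4(11)=1.730 > c=1.5. Case 1: O(n^log_b(a)) = O(n^1.730)
Complexity: O(n^1.730)


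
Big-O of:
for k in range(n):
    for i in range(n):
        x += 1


Per nesting level: O(n) * O(n) = O(n^2)
Complexity: O(n^2)


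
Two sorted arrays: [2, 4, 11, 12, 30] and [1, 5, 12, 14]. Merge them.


Compare heads, take smaller each step.
Merged: [1, 2, 4, 5, 11, 12, 12, 14, 30]


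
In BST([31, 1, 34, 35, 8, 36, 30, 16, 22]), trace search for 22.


BST root = 31
Search for 22: compare at each node
Path: [31, 1, 8, 30, 16, 22]


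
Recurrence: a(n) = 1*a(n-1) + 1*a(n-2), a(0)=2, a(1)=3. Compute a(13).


Build bottom-up:
...a(11)=377, a(12)=610, a(13)=1*610+1*377=987


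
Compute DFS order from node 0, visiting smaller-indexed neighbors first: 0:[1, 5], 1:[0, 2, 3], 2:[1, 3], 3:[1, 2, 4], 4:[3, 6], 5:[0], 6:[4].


DFS stack-based: start with [0]
Visit order: [0, 1, 2, 3, 4, 6, 5]


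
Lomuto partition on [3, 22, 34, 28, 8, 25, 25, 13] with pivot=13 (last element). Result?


Elements <= 13 go left of pivot.
Result: [3, 8, 13, 28, 22, 25, 25, 34], pivot at index 2


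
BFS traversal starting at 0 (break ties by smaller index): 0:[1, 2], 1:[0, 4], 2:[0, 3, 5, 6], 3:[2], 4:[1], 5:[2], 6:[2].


BFS queue: start with [0]
Visit order: [0, 1, 2, 4, 3, 5, 6]


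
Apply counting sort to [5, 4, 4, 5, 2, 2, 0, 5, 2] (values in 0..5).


Count array: [1, 0, 3, 0, 2, 3]
Reconstruct: [0, 2, 2, 2, 4, 4, 5, 5, 5]


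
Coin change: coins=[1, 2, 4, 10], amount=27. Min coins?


dp[0]=0; dp[i]=1+min(dp[i-c] for c in coins)
...dp[22]=3, dp[23]=4, dp[24]=3, dp[25]=4, dp[26]=4, dp[27]=5
Minimum coins for 27 = 5


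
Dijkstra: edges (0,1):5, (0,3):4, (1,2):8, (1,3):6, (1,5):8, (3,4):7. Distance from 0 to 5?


Dijkstra from 0:
Distances: {0: 0, 1: 5, 2: 13, 3: 4, 4: 11, 5: 13}
Shortest distance to 5 = 13, path = [0, 1, 5]


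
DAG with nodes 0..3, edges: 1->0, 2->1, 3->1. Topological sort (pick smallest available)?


Kahn's algorithm, process smallest node first
Order: [2, 3, 1, 0]


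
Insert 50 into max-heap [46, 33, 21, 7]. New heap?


Append 50: [46, 33, 21, 7, 50]
Bubble up: swap idx 4(50) with idx 1(33); swap idx 1(50) with idx 0(46)
Result: [50, 46, 21, 7, 33]


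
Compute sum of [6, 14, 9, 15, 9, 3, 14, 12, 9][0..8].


Prefix sums: [0, 6, 20, 29, 44, 53, 56, 70, 82, 91]
Sum[0..8] = prefix[9] - prefix[0] = 91 - 0 = 91


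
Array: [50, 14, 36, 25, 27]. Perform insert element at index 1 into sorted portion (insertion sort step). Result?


After one pass: [14, 50, 36, 25, 27]


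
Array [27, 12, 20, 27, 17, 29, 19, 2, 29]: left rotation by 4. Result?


Left rotate by 4: [17, 29, 19, 2, 29, 27, 12, 20, 27]


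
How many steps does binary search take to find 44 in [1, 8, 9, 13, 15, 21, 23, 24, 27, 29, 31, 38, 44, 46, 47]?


Search for 44:
[0,14] mid=7 arr[7]=24
[8,14] mid=11 arr[11]=38
[12,14] mid=13 arr[13]=46
[12,12] mid=12 arr[12]=44
Total: 4 comparisons


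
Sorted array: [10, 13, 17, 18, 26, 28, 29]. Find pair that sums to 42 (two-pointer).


Two pointers: lo=0, hi=6
Found pair: (13, 29) summing to 42


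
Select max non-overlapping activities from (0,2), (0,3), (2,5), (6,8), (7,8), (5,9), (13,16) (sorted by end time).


Greedy: pick earliest-ending, then skip overlaps.
Selected (4 activities): [(0, 2), (2, 5), (6, 8), (13, 16)]


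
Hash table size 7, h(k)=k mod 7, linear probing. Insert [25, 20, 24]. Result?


Insertions: 25->slot 4; 20->slot 6; 24->slot 3
Table: [None, None, None, 24, 25, None, 20]


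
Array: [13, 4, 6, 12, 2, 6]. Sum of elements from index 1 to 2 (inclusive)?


Prefix sums: [0, 13, 17, 23, 35, 37, 43]
Sum[1..2] = prefix[3] - prefix[1] = 23 - 13 = 10


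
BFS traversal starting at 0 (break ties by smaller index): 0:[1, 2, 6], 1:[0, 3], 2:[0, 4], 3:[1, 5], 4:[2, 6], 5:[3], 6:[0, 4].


BFS queue: start with [0]
Visit order: [0, 1, 2, 6, 3, 4, 5]


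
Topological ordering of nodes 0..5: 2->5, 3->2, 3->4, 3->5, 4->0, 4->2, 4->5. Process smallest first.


Kahn's algorithm, process smallest node first
Order: [1, 3, 4, 0, 2, 5]


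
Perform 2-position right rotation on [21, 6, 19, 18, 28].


Right rotate by 2: [18, 28, 21, 6, 19]


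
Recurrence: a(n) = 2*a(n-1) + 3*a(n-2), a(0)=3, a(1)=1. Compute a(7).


Build bottom-up:
...a(5)=241, a(6)=731, a(7)=2*731+3*241=2185


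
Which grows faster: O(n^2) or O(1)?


constant grows slower than quadratic
O(1) is asymptotically smaller; O(n^2) grows faster


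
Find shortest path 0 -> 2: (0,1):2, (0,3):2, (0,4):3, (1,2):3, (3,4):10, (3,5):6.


Dijkstra from 0:
Distances: {0: 0, 1: 2, 2: 5, 3: 2, 4: 3, 5: 8}
Shortest distance to 2 = 5, path = [0, 1, 2]


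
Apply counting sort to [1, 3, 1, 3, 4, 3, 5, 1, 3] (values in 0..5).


Count array: [0, 3, 0, 4, 1, 1]
Reconstruct: [1, 1, 1, 3, 3, 3, 3, 4, 5]


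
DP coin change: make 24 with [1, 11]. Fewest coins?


dp[0]=0; dp[i]=1+min(dp[i-c] for c in coins)
...dp[19]=9, dp[20]=10, dp[21]=11, dp[22]=2, dp[23]=3, dp[24]=4
Minimum coins for 24 = 4


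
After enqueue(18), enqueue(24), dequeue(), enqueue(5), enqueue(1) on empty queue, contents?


enqueue(18) -> [18]
enqueue(24) -> [18, 24]
dequeue() returns 18 -> [24]
enqueue(5) -> [24, 5]
enqueue(1) -> [24, 5, 1]
Final queue (front to back): [24, 5, 1]


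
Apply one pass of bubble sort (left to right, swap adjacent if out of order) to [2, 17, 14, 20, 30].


After one pass: [2, 14, 17, 20, 30]


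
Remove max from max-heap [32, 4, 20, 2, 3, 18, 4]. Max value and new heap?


Max = 32
Replace root with last, heapify down
Resulting heap: [20, 4, 18, 2, 3, 4]


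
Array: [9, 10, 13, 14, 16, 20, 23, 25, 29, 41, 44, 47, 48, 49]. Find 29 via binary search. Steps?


Search for 29:
[0,13] mid=6 arr[6]=23
[7,13] mid=10 arr[10]=44
[7,9] mid=8 arr[8]=29
Total: 3 comparisons


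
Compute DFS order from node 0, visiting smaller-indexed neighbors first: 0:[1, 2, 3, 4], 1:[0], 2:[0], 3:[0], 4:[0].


DFS stack-based: start with [0]
Visit order: [0, 1, 2, 3, 4]


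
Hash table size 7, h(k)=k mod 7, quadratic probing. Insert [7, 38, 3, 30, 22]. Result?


Insertions: 7->slot 0; 38->slot 3; 3->slot 4; 30->slot 2; 22->slot 1
Table: [7, 22, 30, 38, 3, None, None]


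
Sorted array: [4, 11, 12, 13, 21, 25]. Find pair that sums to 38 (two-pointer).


Two pointers: lo=0, hi=5
Found pair: (13, 25) summing to 38


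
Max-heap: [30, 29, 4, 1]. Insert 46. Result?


Append 46: [30, 29, 4, 1, 46]
Bubble up: swap idx 4(46) with idx 1(29); swap idx 1(46) with idx 0(30)
Result: [46, 30, 4, 1, 29]


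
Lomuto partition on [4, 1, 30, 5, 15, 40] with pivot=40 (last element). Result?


Elements <= 40 go left of pivot.
Result: [4, 1, 30, 5, 15, 40], pivot at index 5


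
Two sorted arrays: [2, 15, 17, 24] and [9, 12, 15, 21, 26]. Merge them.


Compare heads, take smaller each step.
Merged: [2, 9, 12, 15, 15, 17, 21, 24, 26]


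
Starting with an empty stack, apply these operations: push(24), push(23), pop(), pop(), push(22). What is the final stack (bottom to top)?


push(24) -> [24]
push(23) -> [24, 23]
pop() returns 23 -> [24]
pop() returns 24 -> []
push(22) -> [22]
Final stack (bottom to top): [22]


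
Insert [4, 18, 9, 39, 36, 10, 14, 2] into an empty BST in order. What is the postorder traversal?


Root = 4; build tree by BST insertion.
Postorder traversal: [2, 14, 10, 9, 36, 39, 18, 4]


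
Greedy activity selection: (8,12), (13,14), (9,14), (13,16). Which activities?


Greedy: pick earliest-ending, then skip overlaps.
Selected (2 activities): [(8, 12), (13, 14)]


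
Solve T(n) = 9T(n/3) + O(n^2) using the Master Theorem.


a=9, b=3, c=2. log_3(9)=2 = c=2. Case 2: O(n^c log n) = O(n^2 log n)
Complexity: O(n^2 log n)


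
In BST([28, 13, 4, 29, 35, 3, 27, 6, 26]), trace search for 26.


BST root = 28
Search for 26: compare at each node
Path: [28, 13, 27, 26]


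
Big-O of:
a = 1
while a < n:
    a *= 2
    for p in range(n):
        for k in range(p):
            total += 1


Per nesting level: O(log n) * O(n) * O(n) [triangular over p] = O(n^2 log n)
Complexity: O(n^2 log n)


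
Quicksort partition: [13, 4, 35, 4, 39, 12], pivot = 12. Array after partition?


Elements <= 12 go left of pivot.
Result: [4, 4, 12, 13, 39, 35], pivot at index 2


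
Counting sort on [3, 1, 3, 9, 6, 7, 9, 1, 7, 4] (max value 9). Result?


Count array: [0, 2, 0, 2, 1, 0, 1, 2, 0, 2]
Reconstruct: [1, 1, 3, 3, 4, 6, 7, 7, 9, 9]


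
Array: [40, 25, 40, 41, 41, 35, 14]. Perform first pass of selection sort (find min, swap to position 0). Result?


After one pass: [14, 25, 40, 41, 41, 35, 40]


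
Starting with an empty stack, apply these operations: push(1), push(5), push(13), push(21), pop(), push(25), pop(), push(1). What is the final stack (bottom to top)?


push(1) -> [1]
push(5) -> [1, 5]
push(13) -> [1, 5, 13]
push(21) -> [1, 5, 13, 21]
pop() returns 21 -> [1, 5, 13]
push(25) -> [1, 5, 13, 25]
pop() returns 25 -> [1, 5, 13]
push(1) -> [1, 5, 13, 1]
Final stack (bottom to top): [1, 5, 13, 1]


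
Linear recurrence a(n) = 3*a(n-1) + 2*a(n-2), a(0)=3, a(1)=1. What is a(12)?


Build bottom-up:
...a(10)=213825, a(11)=761549, a(12)=3*761549+2*213825=2712297


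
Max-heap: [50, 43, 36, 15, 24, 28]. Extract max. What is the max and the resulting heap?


Max = 50
Replace root with last, heapify down
Resulting heap: [43, 28, 36, 15, 24]


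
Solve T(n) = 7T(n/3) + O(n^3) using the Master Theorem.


a=7, b=3, c=3. log_3(7)=1.771 < c=3. Case 3: O(n^c) = O(n^3)
Complexity: O(n^3)


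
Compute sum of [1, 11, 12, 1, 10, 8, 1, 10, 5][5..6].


Prefix sums: [0, 1, 12, 24, 25, 35, 43, 44, 54, 59]
Sum[5..6] = prefix[7] - prefix[5] = 44 - 35 = 9


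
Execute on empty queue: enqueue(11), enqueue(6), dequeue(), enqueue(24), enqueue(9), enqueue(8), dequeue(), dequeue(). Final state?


enqueue(11) -> [11]
enqueue(6) -> [11, 6]
dequeue() returns 11 -> [6]
enqueue(24) -> [6, 24]
enqueue(9) -> [6, 24, 9]
enqueue(8) -> [6, 24, 9, 8]
dequeue() returns 6 -> [24, 9, 8]
dequeue() returns 24 -> [9, 8]
Final queue (front to back): [9, 8]


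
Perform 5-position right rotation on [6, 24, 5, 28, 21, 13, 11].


Right rotate by 5: [5, 28, 21, 13, 11, 6, 24]


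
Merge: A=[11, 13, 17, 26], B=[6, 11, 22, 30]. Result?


Compare heads, take smaller each step.
Merged: [6, 11, 11, 13, 17, 22, 26, 30]


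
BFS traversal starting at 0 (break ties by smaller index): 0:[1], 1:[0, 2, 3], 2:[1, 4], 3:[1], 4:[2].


BFS queue: start with [0]
Visit order: [0, 1, 2, 3, 4]


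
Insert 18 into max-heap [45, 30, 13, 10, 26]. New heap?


Append 18: [45, 30, 13, 10, 26, 18]
Bubble up: swap idx 5(18) with idx 2(13)
Result: [45, 30, 18, 10, 26, 13]


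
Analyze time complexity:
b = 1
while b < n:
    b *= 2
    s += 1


Per nesting level: O(log n) = O(log n)
Complexity: O(log n)


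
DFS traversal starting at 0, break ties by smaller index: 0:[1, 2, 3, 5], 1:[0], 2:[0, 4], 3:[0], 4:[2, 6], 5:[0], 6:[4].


DFS stack-based: start with [0]
Visit order: [0, 1, 2, 4, 6, 3, 5]


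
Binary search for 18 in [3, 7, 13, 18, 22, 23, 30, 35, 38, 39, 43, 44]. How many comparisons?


Search for 18:
[0,11] mid=5 arr[5]=23
[0,4] mid=2 arr[2]=13
[3,4] mid=3 arr[3]=18
Total: 3 comparisons


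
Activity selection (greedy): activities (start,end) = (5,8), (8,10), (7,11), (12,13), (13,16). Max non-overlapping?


Greedy: pick earliest-ending, then skip overlaps.
Selected (4 activities): [(5, 8), (8, 10), (12, 13), (13, 16)]


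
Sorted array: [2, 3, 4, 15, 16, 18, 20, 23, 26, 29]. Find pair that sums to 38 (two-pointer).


Two pointers: lo=0, hi=9
Found pair: (15, 23) summing to 38


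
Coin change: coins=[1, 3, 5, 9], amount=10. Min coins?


dp[0]=0; dp[i]=1+min(dp[i-c] for c in coins)
...dp[5]=1, dp[6]=2, dp[7]=3, dp[8]=2, dp[9]=1, dp[10]=2
Minimum coins for 10 = 2


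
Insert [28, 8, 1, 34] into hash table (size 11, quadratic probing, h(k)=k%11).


Insertions: 28->slot 6; 8->slot 8; 1->slot 1; 34->slot 2
Table: [None, 1, 34, None, None, None, 28, None, 8, None, None]


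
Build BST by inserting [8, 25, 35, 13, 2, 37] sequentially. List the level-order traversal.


Root = 8; build tree by BST insertion.
Level-Order traversal: [8, 2, 25, 13, 35, 37]


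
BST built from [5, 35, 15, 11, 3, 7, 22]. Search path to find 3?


BST root = 5
Search for 3: compare at each node
Path: [5, 3]


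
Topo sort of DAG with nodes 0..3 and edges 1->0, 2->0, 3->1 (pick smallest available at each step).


Kahn's algorithm, process smallest node first
Order: [2, 3, 1, 0]


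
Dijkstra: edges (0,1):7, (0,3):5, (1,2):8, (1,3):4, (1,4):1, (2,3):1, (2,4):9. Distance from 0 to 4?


Dijkstra from 0:
Distances: {0: 0, 1: 7, 2: 6, 3: 5, 4: 8}
Shortest distance to 4 = 8, path = [0, 1, 4]


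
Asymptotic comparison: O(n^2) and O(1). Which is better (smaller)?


constant grows slower than quadratic
O(1) is asymptotically smaller; O(n^2) grows faster


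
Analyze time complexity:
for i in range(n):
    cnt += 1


Per nesting level: O(n) = O(n)
Complexity: O(n)


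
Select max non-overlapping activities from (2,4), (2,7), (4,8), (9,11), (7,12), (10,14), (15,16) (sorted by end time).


Greedy: pick earliest-ending, then skip overlaps.
Selected (4 activities): [(2, 4), (4, 8), (9, 11), (15, 16)]


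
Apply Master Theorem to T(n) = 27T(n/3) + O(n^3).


a=27, b=3, c=3. log_3(27)=3 = c=3. Case 2: O(n^c log n) = O(n^3 log n)
Complexity: O(n^3 log n)


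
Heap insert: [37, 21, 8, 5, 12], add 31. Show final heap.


Append 31: [37, 21, 8, 5, 12, 31]
Bubble up: swap idx 5(31) with idx 2(8)
Result: [37, 21, 31, 5, 12, 8]


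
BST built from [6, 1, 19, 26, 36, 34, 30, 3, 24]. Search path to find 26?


BST root = 6
Search for 26: compare at each node
Path: [6, 19, 26]


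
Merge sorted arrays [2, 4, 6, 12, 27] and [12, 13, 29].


Compare heads, take smaller each step.
Merged: [2, 4, 6, 12, 12, 13, 27, 29]


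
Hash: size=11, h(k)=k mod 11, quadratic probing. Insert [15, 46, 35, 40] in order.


Insertions: 15->slot 4; 46->slot 2; 35->slot 3; 40->slot 7
Table: [None, None, 46, 35, 15, None, None, 40, None, None, None]


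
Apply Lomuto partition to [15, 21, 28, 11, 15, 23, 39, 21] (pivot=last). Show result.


Elements <= 21 go left of pivot.
Result: [15, 21, 11, 15, 21, 23, 39, 28], pivot at index 4


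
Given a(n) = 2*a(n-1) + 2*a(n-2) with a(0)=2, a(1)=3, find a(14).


Build bottom-up:
...a(12)=222848, a(13)=608832, a(14)=2*608832+2*222848=1663360


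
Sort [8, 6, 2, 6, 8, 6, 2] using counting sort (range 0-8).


Count array: [0, 0, 2, 0, 0, 0, 3, 0, 2]
Reconstruct: [2, 2, 6, 6, 6, 8, 8]


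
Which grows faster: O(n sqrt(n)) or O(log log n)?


double-logarithmic grows slower than n^1.5
O(log log n) is asymptotically smaller; O(n sqrt(n)) grows faster


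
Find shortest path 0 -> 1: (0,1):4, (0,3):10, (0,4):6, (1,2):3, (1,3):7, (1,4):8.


Dijkstra from 0:
Distances: {0: 0, 1: 4, 2: 7, 3: 10, 4: 6}
Shortest distance to 1 = 4, path = [0, 1]


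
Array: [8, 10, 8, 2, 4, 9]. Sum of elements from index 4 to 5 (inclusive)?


Prefix sums: [0, 8, 18, 26, 28, 32, 41]
Sum[4..5] = prefix[6] - prefix[4] = 41 - 28 = 13


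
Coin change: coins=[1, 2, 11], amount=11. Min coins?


dp[0]=0; dp[i]=1+min(dp[i-c] for c in coins)
...dp[6]=3, dp[7]=4, dp[8]=4, dp[9]=5, dp[10]=5, dp[11]=1
Minimum coins for 11 = 1


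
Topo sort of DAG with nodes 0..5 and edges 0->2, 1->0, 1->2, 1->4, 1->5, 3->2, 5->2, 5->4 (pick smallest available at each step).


Kahn's algorithm, process smallest node first
Order: [1, 0, 3, 5, 2, 4]


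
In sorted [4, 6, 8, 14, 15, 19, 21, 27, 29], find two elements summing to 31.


Two pointers: lo=0, hi=8
Found pair: (4, 27) summing to 31


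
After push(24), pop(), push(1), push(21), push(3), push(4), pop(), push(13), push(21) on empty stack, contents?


push(24) -> [24]
pop() returns 24 -> []
push(1) -> [1]
push(21) -> [1, 21]
push(3) -> [1, 21, 3]
push(4) -> [1, 21, 3, 4]
pop() returns 4 -> [1, 21, 3]
push(13) -> [1, 21, 3, 13]
push(21) -> [1, 21, 3, 13, 21]
Final stack (bottom to top): [1, 21, 3, 13, 21]


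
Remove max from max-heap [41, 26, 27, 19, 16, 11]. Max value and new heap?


Max = 41
Replace root with last, heapify down
Resulting heap: [27, 26, 11, 19, 16]


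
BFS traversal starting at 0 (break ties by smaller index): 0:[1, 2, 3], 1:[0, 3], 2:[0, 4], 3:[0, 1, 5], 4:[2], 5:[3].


BFS queue: start with [0]
Visit order: [0, 1, 2, 3, 4, 5]


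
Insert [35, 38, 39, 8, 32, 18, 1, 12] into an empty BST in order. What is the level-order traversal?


Root = 35; build tree by BST insertion.
Level-Order traversal: [35, 8, 38, 1, 32, 39, 18, 12]


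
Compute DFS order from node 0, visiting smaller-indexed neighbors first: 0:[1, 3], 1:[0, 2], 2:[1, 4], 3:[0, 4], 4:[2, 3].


DFS stack-based: start with [0]
Visit order: [0, 1, 2, 4, 3]


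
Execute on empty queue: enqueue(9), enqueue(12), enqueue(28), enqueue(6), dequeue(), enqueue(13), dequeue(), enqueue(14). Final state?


enqueue(9) -> [9]
enqueue(12) -> [9, 12]
enqueue(28) -> [9, 12, 28]
enqueue(6) -> [9, 12, 28, 6]
dequeue() returns 9 -> [12, 28, 6]
enqueue(13) -> [12, 28, 6, 13]
dequeue() returns 12 -> [28, 6, 13]
enqueue(14) -> [28, 6, 13, 14]
Final queue (front to back): [28, 6, 13, 14]


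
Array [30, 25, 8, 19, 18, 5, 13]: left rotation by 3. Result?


Left rotate by 3: [19, 18, 5, 13, 30, 25, 8]


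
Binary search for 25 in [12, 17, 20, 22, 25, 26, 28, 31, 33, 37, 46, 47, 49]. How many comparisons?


Search for 25:
[0,12] mid=6 arr[6]=28
[0,5] mid=2 arr[2]=20
[3,5] mid=4 arr[4]=25
Total: 3 comparisons


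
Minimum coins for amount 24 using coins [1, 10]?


dp[0]=0; dp[i]=1+min(dp[i-c] for c in coins)
...dp[19]=10, dp[20]=2, dp[21]=3, dp[22]=4, dp[23]=5, dp[24]=6
Minimum coins for 24 = 6


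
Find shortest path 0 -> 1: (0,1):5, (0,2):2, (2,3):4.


Dijkstra from 0:
Distances: {0: 0, 1: 5, 2: 2, 3: 6}
Shortest distance to 1 = 5, path = [0, 1]


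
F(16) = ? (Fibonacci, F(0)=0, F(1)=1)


F(n)=F(n-1)+F(n-2)
...F(14)=377, F(15)=610, F(16)=987


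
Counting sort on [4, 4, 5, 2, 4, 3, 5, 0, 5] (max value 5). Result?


Count array: [1, 0, 1, 1, 3, 3]
Reconstruct: [0, 2, 3, 4, 4, 4, 5, 5, 5]


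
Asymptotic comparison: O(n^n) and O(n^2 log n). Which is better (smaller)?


n^2 log n grows slower than n^n
O(n^2 log n) is asymptotically smaller; O(n^n) grows faster


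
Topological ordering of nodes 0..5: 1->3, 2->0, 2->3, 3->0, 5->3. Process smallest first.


Kahn's algorithm, process smallest node first
Order: [1, 2, 4, 5, 3, 0]


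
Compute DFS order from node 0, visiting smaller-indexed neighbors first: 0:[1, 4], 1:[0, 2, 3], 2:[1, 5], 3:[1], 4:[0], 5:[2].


DFS stack-based: start with [0]
Visit order: [0, 1, 2, 5, 3, 4]


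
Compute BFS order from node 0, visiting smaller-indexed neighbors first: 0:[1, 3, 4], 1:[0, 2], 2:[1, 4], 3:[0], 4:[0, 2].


BFS queue: start with [0]
Visit order: [0, 1, 3, 4, 2]


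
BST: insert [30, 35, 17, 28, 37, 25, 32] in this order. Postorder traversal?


Root = 30; build tree by BST insertion.
Postorder traversal: [25, 28, 17, 32, 37, 35, 30]


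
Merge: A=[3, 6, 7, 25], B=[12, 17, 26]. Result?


Compare heads, take smaller each step.
Merged: [3, 6, 7, 12, 17, 25, 26]


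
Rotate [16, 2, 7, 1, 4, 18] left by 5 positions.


Left rotate by 5: [18, 16, 2, 7, 1, 4]


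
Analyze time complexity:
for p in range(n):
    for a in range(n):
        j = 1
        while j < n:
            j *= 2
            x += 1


Per nesting level: O(n) * O(n) * O(log n) = O(n^2 log n)
Complexity: O(n^2 log n)


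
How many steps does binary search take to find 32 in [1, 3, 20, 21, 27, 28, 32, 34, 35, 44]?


Search for 32:
[0,9] mid=4 arr[4]=27
[5,9] mid=7 arr[7]=34
[5,6] mid=5 arr[5]=28
[6,6] mid=6 arr[6]=32
Total: 4 comparisons


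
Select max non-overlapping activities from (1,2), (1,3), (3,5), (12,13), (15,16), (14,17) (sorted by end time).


Greedy: pick earliest-ending, then skip overlaps.
Selected (4 activities): [(1, 2), (3, 5), (12, 13), (15, 16)]


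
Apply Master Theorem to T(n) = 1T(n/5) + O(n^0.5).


a=1, b=5, c=0.5. log_5(1)=0 < c=0.5. Case 3: O(n^c) = O(sqrt(n))
Complexity: O(sqrt(n))


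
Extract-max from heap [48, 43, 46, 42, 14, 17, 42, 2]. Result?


Max = 48
Replace root with last, heapify down
Resulting heap: [46, 43, 42, 42, 14, 17, 2]


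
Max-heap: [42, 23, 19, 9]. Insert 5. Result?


Append 5: [42, 23, 19, 9, 5]
Bubble up: no swaps needed
Result: [42, 23, 19, 9, 5]


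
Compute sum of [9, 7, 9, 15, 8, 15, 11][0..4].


Prefix sums: [0, 9, 16, 25, 40, 48, 63, 74]
Sum[0..4] = prefix[5] - prefix[0] = 48 - 0 = 48


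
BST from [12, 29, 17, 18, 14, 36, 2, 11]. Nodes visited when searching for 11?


BST root = 12
Search for 11: compare at each node
Path: [12, 2, 11]


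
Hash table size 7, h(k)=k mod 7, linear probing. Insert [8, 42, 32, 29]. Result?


Insertions: 8->slot 1; 42->slot 0; 32->slot 4; 29->slot 2
Table: [42, 8, 29, None, 32, None, None]


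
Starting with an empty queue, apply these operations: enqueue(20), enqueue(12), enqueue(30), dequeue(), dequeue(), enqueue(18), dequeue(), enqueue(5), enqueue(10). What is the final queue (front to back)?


enqueue(20) -> [20]
enqueue(12) -> [20, 12]
enqueue(30) -> [20, 12, 30]
dequeue() returns 20 -> [12, 30]
dequeue() returns 12 -> [30]
enqueue(18) -> [30, 18]
dequeue() returns 30 -> [18]
enqueue(5) -> [18, 5]
enqueue(10) -> [18, 5, 10]
Final queue (front to back): [18, 5, 10]


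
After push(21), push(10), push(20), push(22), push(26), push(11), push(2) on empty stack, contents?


push(21) -> [21]
push(10) -> [21, 10]
push(20) -> [21, 10, 20]
push(22) -> [21, 10, 20, 22]
push(26) -> [21, 10, 20, 22, 26]
push(11) -> [21, 10, 20, 22, 26, 11]
push(2) -> [21, 10, 20, 22, 26, 11, 2]
Final stack (bottom to top): [21, 10, 20, 22, 26, 11, 2]


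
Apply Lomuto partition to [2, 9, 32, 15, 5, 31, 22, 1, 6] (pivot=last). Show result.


Elements <= 6 go left of pivot.
Result: [2, 5, 1, 6, 9, 31, 22, 32, 15], pivot at index 3


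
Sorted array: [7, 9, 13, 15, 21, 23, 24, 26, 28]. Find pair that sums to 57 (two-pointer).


Two pointers: lo=0, hi=8
No pair sums to 57


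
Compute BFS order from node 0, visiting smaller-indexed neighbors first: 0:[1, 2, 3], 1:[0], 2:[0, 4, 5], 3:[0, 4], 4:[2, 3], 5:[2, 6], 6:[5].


BFS queue: start with [0]
Visit order: [0, 1, 2, 3, 4, 5, 6]


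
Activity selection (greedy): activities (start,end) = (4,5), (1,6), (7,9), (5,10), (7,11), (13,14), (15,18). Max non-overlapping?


Greedy: pick earliest-ending, then skip overlaps.
Selected (4 activities): [(4, 5), (7, 9), (13, 14), (15, 18)]


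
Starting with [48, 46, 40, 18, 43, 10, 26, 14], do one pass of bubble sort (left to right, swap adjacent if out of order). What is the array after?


After one pass: [46, 40, 18, 43, 10, 26, 14, 48]


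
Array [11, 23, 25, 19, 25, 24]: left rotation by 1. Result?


Left rotate by 1: [23, 25, 19, 25, 24, 11]


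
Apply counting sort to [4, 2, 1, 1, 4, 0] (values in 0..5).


Count array: [1, 2, 1, 0, 2, 0]
Reconstruct: [0, 1, 1, 2, 4, 4]


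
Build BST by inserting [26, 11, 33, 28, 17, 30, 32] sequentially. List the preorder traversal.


Root = 26; build tree by BST insertion.
Preorder traversal: [26, 11, 17, 33, 28, 30, 32]


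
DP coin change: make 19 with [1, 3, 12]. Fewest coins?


dp[0]=0; dp[i]=1+min(dp[i-c] for c in coins)
...dp[14]=3, dp[15]=2, dp[16]=3, dp[17]=4, dp[18]=3, dp[19]=4
Minimum coins for 19 = 4


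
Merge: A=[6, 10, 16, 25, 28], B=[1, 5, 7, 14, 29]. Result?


Compare heads, take smaller each step.
Merged: [1, 5, 6, 7, 10, 14, 16, 25, 28, 29]


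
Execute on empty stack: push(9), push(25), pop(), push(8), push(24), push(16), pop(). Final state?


push(9) -> [9]
push(25) -> [9, 25]
pop() returns 25 -> [9]
push(8) -> [9, 8]
push(24) -> [9, 8, 24]
push(16) -> [9, 8, 24, 16]
pop() returns 16 -> [9, 8, 24]
Final stack (bottom to top): [9, 8, 24]


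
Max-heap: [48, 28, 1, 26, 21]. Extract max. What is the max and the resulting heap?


Max = 48
Replace root with last, heapify down
Resulting heap: [28, 26, 1, 21]
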